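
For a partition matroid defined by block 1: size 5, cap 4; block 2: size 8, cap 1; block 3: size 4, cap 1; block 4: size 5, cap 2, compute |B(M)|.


A basis picks exactly ci elements from block i.
Number of bases = product of C(|Si|, ci).
= C(5,4) * C(8,1) * C(4,1) * C(5,2)
= 5 * 8 * 4 * 10
= 1600.

1600


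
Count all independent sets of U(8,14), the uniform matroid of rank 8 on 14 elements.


Independent sets of U(8,14) are all subsets of size <= 8.
Count = (14 choose 0) + (14 choose 1) + (14 choose 2) + (14 choose 3) + (14 choose 4) + (14 choose 5) + (14 choose 6) + (14 choose 7) + (14 choose 8)
     = 1 + 14 + 91 + 364 + 1001 + 2002 + 3003 + 3432 + 3003
     = 12911.

12911


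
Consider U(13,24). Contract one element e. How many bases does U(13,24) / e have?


Contracting e from U(13,24) gives U(12,23).
Bases of U(12,23) = C(23,12) = 1352078.

1352078


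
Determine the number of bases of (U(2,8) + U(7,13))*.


(M1+M2)* = M1* + M2*.
M1* = U(6,8), bases: C(8,6) = 28.
M2* = U(6,13), bases: C(13,6) = 1716.
|B(M*)| = 28 * 1716 = 48048.

48048


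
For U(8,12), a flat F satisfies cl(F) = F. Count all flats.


Flats of U(8,12): every subset of size < 8 is a flat, plus E itself.
Count = (12 choose 0) + (12 choose 1) + (12 choose 2) + (12 choose 3) + (12 choose 4) + (12 choose 5) + (12 choose 6) + (12 choose 7) + 1
     = 1 + 12 + 66 + 220 + 495 + 792 + 924 + 792 + 1
     = 3303.

3303


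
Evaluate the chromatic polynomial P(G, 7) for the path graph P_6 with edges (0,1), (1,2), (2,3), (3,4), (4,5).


P(P_6, k) = k * (k-1)^(5).
P(7) = 7 * 6^5 = 7 * 7776 = 54432.

54432


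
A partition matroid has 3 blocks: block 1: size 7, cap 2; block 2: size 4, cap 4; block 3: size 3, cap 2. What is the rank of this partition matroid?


Rank of a partition matroid = sum of min(|Si|, ci) for each block.
= min(7,2) + min(4,4) + min(3,2)
= 2 + 4 + 2
= 8.

8


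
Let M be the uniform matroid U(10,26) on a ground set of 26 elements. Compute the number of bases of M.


Bases of U(10,26) are all 10-element subsets of the 26-element ground set.
Number of bases = C(26,10).
C(26,10) = 5311735.

5311735


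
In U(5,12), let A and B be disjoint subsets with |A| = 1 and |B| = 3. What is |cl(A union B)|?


|A union B| = 1 + 3 = 4 (disjoint).
In U(5,12), cl(S) = S if |S| < 5, else cl(S) = E.
Since 4 < 5, cl(A union B) = A union B.
|cl(A union B)| = 4.

4


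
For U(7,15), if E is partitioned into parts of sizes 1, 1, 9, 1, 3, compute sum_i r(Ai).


r(Ai) = min(|Ai|, 7) for each part.
Sum = min(1,7) + min(1,7) + min(9,7) + min(1,7) + min(3,7)
    = 1 + 1 + 7 + 1 + 3
    = 13.

13


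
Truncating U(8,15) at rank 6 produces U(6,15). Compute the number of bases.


Truncating U(8,15) to rank 6 gives U(6,15).
Bases of U(6,15) are all 6-element subsets of 15 elements.
Number of bases = C(15,6) = 5005.

5005


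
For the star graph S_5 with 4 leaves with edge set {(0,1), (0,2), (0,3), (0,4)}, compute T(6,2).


A star on 5 vertices is a tree with 4 edges.
T(x,y) = x^(4) for any tree.
T(6,2) = 6^4 = 1296.

1296


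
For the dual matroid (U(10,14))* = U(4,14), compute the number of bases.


The dual of U(r,n) is U(n-r, n) = U(4,14).
Bases of U(4,14) are all (4)-element subsets.
|B(M*)| = C(14,4) = (14 * 13 * 12 * 11) / (1 * 2 * 3 * 4) = 1001.

1001


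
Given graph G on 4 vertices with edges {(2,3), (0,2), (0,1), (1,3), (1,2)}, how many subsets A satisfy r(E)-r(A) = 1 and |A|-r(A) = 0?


R(x,y) = sum over A in 2^E of x^(r(E)-r(A)) * y^(|A|-r(A)).
G has 4 vertices, 5 edges. r(E) = 3.
Enumerate all 2^5 = 32 subsets.
Count subsets with r(E)-r(A)=1 and |A|-r(A)=0: 10.

10


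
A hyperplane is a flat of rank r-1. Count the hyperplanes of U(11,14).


Hyperplanes of U(11,14) are flats of rank 10.
In a uniform matroid, these are exactly the (10)-element subsets.
Count = C(14,10) = 14! / (10! * 4!) = 1001.

1001


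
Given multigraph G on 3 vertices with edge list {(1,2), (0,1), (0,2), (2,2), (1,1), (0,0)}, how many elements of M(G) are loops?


In a graphic matroid, a loop is a self-loop edge (u,u) with rank 0.
Examining all 6 edges for self-loops...
Self-loops found: (2,2), (1,1), (0,0)
Number of loops = 3.

3


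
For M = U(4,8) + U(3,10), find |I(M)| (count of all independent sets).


For a direct sum, |I(M1+M2)| = |I(M1)| * |I(M2)|.
|I(U(4,8))| = sum C(8,k) for k=0..4 = 163.
|I(U(3,10))| = sum C(10,k) for k=0..3 = 176.
Total = 163 * 176 = 28688.

28688


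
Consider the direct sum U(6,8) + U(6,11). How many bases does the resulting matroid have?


Bases of a direct sum M1 + M2: |B| = |B(M1)| * |B(M2)|.
|B(U(6,8))| = C(8,6) = 28.
|B(U(6,11))| = C(11,6) = 462.
Total bases = 28 * 462 = 12936.

12936


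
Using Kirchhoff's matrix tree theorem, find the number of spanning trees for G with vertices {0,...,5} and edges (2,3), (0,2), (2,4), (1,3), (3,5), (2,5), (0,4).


By Kirchhoff's matrix tree theorem, the number of spanning trees equals
the determinant of any cofactor of the Laplacian matrix L.
G has 6 vertices and 7 edges.
Computing the (5 x 5) cofactor determinant gives 9.

9


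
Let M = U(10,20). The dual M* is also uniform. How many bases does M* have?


The dual of U(r,n) is U(n-r, n) = U(10,20).
Bases of U(10,20) are all (10)-element subsets.
|B(M*)| = C(20,10) = 20! / (10! * 10!) = 184756.

184756


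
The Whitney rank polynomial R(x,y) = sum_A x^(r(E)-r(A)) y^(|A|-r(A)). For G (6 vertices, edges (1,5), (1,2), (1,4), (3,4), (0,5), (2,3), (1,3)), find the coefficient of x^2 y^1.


R(x,y) = sum over A in 2^E of x^(r(E)-r(A)) * y^(|A|-r(A)).
G has 6 vertices, 7 edges. r(E) = 5.
Enumerate all 2^7 = 128 subsets.
Count subsets with r(E)-r(A)=2 and |A|-r(A)=1: 9.

9


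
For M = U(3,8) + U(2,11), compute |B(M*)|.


(M1+M2)* = M1* + M2*.
M1* = U(5,8), bases: C(8,5) = 56.
M2* = U(9,11), bases: C(11,9) = 55.
|B(M*)| = 56 * 55 = 3080.

3080


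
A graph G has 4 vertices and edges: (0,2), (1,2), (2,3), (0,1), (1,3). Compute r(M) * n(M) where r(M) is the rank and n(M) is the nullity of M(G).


r(M) = |V| - c = 4 - 1 = 3.
nullity = |E| - r(M) = 5 - 3 = 2.
Product = 3 * 2 = 6.

6


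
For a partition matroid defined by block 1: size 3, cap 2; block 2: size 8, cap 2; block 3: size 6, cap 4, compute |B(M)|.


A basis picks exactly ci elements from block i.
Number of bases = product of C(|Si|, ci).
= C(3,2) * C(8,2) * C(6,4)
= 3 * 28 * 15
= 1260.

1260


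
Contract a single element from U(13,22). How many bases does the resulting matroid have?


Contracting e from U(13,22) gives U(12,21).
Bases of U(12,21) = (21 choose 12) = 293930.

293930


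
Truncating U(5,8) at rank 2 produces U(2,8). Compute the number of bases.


Truncating U(5,8) to rank 2 gives U(2,8).
Bases of U(2,8) are all 2-element subsets of 8 elements.
Number of bases = C(8,2) = (8 * 7) / (1 * 2) = 28.

28


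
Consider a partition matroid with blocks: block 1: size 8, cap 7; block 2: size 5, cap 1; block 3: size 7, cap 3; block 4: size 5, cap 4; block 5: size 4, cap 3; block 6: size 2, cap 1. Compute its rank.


Rank of a partition matroid = sum of min(|Si|, ci) for each block.
= min(8,7) + min(5,1) + min(7,3) + min(5,4) + min(4,3) + min(2,1)
= 7 + 1 + 3 + 4 + 3 + 1
= 19.

19


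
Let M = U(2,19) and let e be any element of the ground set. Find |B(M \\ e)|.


Deleting e from U(2,19) gives U(2,18) since n > r.
Bases of U(2,18) = C(18,2) = 18! / (2! * 16!) = 153.

153


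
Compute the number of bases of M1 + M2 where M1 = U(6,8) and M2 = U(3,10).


Bases of a direct sum M1 + M2: |B| = |B(M1)| * |B(M2)|.
|B(U(6,8))| = C(8,6) = 28.
|B(U(3,10))| = C(10,3) = 120.
Total bases = 28 * 120 = 3360.

3360


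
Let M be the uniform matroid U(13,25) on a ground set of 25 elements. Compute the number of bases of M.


Bases of U(13,25) are all 13-element subsets of the 25-element ground set.
Number of bases = C(25,13).
(25 choose 13) = 5200300.

5200300


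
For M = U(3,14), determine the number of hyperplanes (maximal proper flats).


Hyperplanes of U(3,14) are flats of rank 2.
In a uniform matroid, these are exactly the (2)-element subsets.
Count = C(14,2) = 14! / (2! * 12!) = 91.

91


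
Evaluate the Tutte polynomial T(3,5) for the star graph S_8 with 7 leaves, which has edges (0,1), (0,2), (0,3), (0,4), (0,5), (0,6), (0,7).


A star on 8 vertices is a tree with 7 edges.
T(x,y) = x^(7) for any tree.
T(3,5) = 3^7 = 2187.

2187


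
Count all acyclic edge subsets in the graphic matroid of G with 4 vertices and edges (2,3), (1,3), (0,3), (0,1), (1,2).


An independent set in a graphic matroid is an acyclic edge subset.
G has 4 vertices and 5 edges.
Enumerate all 2^5 = 32 subsets, checking for acyclicity.
Total independent sets = 24.

24


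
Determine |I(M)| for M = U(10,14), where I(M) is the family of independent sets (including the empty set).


Independent sets of U(10,14) are all subsets of size <= 10.
Count = (14 choose 0) + (14 choose 1) + (14 choose 2) + (14 choose 3) + (14 choose 4) + (14 choose 5) + (14 choose 6) + (14 choose 7) + (14 choose 8) + (14 choose 9) + (14 choose 10)
     = 1 + 14 + 91 + 364 + 1001 + 2002 + 3003 + 3432 + 3003 + 2002 + 1001
     = 15914.

15914


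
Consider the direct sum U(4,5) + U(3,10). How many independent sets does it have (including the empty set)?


For a direct sum, |I(M1+M2)| = |I(M1)| * |I(M2)|.
|I(U(4,5))| = sum C(5,k) for k=0..4 = 31.
|I(U(3,10))| = sum C(10,k) for k=0..3 = 176.
Total = 31 * 176 = 5456.

5456


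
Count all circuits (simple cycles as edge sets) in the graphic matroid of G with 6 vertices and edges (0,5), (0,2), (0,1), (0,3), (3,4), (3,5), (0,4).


A circuit in a graphic matroid = edge set of a simple cycle.
G has 6 vertices and 7 edges.
Enumerating all minimal edge subsets forming cycles...
Total circuits found: 3.

3


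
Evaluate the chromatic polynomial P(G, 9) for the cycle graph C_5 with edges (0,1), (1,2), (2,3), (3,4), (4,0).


P(C_5, k) = (k-1)^5 + (-1)^5*(k-1).
P(9) = (8)^5 - 8
= 32768 - 8 = 32760.

32760


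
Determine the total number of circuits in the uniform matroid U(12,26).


In U(12,26), circuits are the (13)-element subsets.
Any set of 13 elements is dependent, and removing any one element gives
an independent set of size 12, so it is a minimal dependent set.
Number of circuits = C(26,13) = 26! / (13! * 13!) = 10400600.

10400600


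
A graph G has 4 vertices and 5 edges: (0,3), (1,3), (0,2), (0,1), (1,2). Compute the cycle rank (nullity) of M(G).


Cycle rank (nullity) = |E| - r(M) = |E| - (|V| - c).
|E| = 5, |V| = 4, c = 1.
Nullity = 5 - (4 - 1) = 5 - 3 = 2.

2


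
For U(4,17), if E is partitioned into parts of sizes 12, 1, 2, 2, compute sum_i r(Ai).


r(Ai) = min(|Ai|, 4) for each part.
Sum = min(12,4) + min(1,4) + min(2,4) + min(2,4)
    = 4 + 1 + 2 + 2
    = 9.

9


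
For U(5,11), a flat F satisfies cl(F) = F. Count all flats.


Flats of U(5,11): every subset of size < 5 is a flat, plus E itself.
Count = C(11,0) + C(11,1) + C(11,2) + C(11,3) + C(11,4) + 1
     = 1 + 11 + 55 + 165 + 330 + 1
     = 563.

563


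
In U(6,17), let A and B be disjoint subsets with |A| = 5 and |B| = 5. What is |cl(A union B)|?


|A union B| = 5 + 5 = 10 (disjoint).
In U(6,17), cl(S) = S if |S| < 6, else cl(S) = E.
Since 10 >= 6, cl(A union B) = E.
|cl(A union B)| = 17.

17


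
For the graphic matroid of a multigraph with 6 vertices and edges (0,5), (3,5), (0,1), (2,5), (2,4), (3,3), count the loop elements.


In a graphic matroid, a loop is a self-loop edge (u,u) with rank 0.
Examining all 6 edges for self-loops...
Self-loops found: (3,3)
Number of loops = 1.

1


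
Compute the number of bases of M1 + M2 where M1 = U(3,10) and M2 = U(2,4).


Bases of a direct sum M1 + M2: |B| = |B(M1)| * |B(M2)|.
|B(U(3,10))| = C(10,3) = 120.
|B(U(2,4))| = C(4,2) = 6.
Total bases = 120 * 6 = 720.

720


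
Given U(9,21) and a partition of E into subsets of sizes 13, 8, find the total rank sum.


r(Ai) = min(|Ai|, 9) for each part.
Sum = min(13,9) + min(8,9)
    = 9 + 8
    = 17.

17


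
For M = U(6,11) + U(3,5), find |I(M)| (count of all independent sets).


For a direct sum, |I(M1+M2)| = |I(M1)| * |I(M2)|.
|I(U(6,11))| = sum C(11,k) for k=0..6 = 1486.
|I(U(3,5))| = sum C(5,k) for k=0..3 = 26.
Total = 1486 * 26 = 38636.

38636


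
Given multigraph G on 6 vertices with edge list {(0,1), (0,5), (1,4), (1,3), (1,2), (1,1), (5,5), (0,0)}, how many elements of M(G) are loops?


In a graphic matroid, a loop is a self-loop edge (u,u) with rank 0.
Examining all 8 edges for self-loops...
Self-loops found: (1,1), (5,5), (0,0)
Number of loops = 3.

3


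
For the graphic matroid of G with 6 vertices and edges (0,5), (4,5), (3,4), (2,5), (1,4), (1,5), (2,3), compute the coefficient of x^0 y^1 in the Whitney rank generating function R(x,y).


R(x,y) = sum over A in 2^E of x^(r(E)-r(A)) * y^(|A|-r(A)).
G has 6 vertices, 7 edges. r(E) = 5.
Enumerate all 2^7 = 128 subsets.
Count subsets with r(E)-r(A)=0 and |A|-r(A)=1: 6.

6


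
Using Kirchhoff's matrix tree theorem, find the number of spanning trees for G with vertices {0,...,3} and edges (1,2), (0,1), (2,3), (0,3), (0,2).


By Kirchhoff's matrix tree theorem, the number of spanning trees equals
the determinant of any cofactor of the Laplacian matrix L.
G has 4 vertices and 5 edges.
Computing the (3 x 3) cofactor determinant gives 8.

8


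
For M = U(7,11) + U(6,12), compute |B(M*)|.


(M1+M2)* = M1* + M2*.
M1* = U(4,11), bases: C(11,4) = 330.
M2* = U(6,12), bases: C(12,6) = 924.
|B(M*)| = 330 * 924 = 304920.

304920


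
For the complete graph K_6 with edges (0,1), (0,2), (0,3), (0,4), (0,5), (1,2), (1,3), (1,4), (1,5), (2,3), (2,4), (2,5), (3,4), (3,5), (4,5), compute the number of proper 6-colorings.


P(K_6, k) = k(k-1)(k-2)...(k-5).
P(6) = (6) * (5) * (4) * (3) * (2) * (1) = 720.

720


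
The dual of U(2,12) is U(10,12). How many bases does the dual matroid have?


The dual of U(r,n) is U(n-r, n) = U(10,12).
Bases of U(10,12) are all (10)-element subsets.
|B(M*)| = (12 choose 10) = 66.

66


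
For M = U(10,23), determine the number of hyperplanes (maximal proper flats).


Hyperplanes of U(10,23) are flats of rank 9.
In a uniform matroid, these are exactly the (9)-element subsets.
Count = C(23,9) = 23! / (9! * 14!) = 817190.

817190


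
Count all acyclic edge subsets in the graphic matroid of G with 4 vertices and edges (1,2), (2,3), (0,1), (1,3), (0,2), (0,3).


An independent set in a graphic matroid is an acyclic edge subset.
G has 4 vertices and 6 edges.
Enumerate all 2^6 = 64 subsets, checking for acyclicity.
Total independent sets = 38.

38


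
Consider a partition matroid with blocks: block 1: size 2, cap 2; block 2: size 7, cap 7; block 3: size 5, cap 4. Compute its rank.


Rank of a partition matroid = sum of min(|Si|, ci) for each block.
= min(2,2) + min(7,7) + min(5,4)
= 2 + 7 + 4
= 13.

13


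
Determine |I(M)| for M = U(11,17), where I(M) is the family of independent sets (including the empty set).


Independent sets of U(11,17) are all subsets of size <= 11.
Count = C(17,0) + C(17,1) + C(17,2) + C(17,3) + C(17,4) + C(17,5) + C(17,6) + C(17,7) + C(17,8) + C(17,9) + C(17,10) + C(17,11)
     = 1 + 17 + 136 + 680 + 2380 + 6188 + 12376 + 19448 + 24310 + 24310 + 19448 + 12376
     = 121670.

121670


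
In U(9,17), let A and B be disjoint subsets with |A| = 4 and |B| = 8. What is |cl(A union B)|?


|A union B| = 4 + 8 = 12 (disjoint).
In U(9,17), cl(S) = S if |S| < 9, else cl(S) = E.
Since 12 >= 9, cl(A union B) = E.
|cl(A union B)| = 17.

17


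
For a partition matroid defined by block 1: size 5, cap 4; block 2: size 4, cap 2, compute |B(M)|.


A basis picks exactly ci elements from block i.
Number of bases = product of C(|Si|, ci).
= C(5,4) * C(4,2)
= 5 * 6
= 30.

30


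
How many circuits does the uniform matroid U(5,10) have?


In U(5,10), circuits are the (6)-element subsets.
Any set of 6 elements is dependent, and removing any one element gives
an independent set of size 5, so it is a minimal dependent set.
Number of circuits = C(10,6) = 10! / (6! * 4!) = 210.

210


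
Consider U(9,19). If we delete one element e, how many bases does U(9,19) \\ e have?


Deleting e from U(9,19) gives U(9,18) since n > r.
Bases of U(9,18) = C(18,9) = 48620.

48620


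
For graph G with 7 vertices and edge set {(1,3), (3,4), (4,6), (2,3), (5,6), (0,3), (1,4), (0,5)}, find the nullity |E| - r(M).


Cycle rank (nullity) = |E| - r(M) = |E| - (|V| - c).
|E| = 8, |V| = 7, c = 1.
Nullity = 8 - (7 - 1) = 8 - 6 = 2.

2


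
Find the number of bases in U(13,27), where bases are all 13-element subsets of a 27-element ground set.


Bases of U(13,27) are all 13-element subsets of the 27-element ground set.
Number of bases = C(27,13).
C(27,13) = 27! / (13! * 14!) = 20058300.

20058300


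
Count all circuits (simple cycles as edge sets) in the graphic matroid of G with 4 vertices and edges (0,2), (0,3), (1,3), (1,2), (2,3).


A circuit in a graphic matroid = edge set of a simple cycle.
G has 4 vertices and 5 edges.
Enumerating all minimal edge subsets forming cycles...
Total circuits found: 3.

3


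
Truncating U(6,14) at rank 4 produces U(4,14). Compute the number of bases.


Truncating U(6,14) to rank 4 gives U(4,14).
Bases of U(4,14) are all 4-element subsets of 14 elements.
Number of bases = C(14,4) = (14 * 13 * 12 * 11) / (1 * 2 * 3 * 4) = 1001.

1001


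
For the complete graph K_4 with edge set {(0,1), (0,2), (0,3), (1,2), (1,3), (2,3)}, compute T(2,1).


T(K_4; x,y) = x^3 + 3x^2 + 4xy + 2x + y^3 + 3y^2 + 2y.
Substituting x=2, y=1:
= 8 + 12 + 8 + 4 + 1 + 3 + 2
= 38.

38


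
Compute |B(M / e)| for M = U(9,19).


Contracting e from U(9,19) gives U(8,18).
Bases of U(8,18) = C(18,8) = 43758.

43758


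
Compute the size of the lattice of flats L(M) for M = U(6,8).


Flats of U(6,8): every subset of size < 6 is a flat, plus E itself.
Count = C(8,0) + C(8,1) + C(8,2) + C(8,3) + C(8,4) + C(8,5) + 1
     = 1 + 8 + 28 + 56 + 70 + 56 + 1
     = 220.

220


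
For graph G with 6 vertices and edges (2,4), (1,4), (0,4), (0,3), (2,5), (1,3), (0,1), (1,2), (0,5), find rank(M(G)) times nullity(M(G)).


r(M) = |V| - c = 6 - 1 = 5.
nullity = |E| - r(M) = 9 - 5 = 4.
Product = 5 * 4 = 20.

20


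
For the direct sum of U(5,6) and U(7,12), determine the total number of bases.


Bases of a direct sum M1 + M2: |B| = |B(M1)| * |B(M2)|.
|B(U(5,6))| = C(6,5) = 6.
|B(U(7,12))| = C(12,7) = 792.
Total bases = 6 * 792 = 4752.

4752


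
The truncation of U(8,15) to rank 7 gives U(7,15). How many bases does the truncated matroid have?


Truncating U(8,15) to rank 7 gives U(7,15).
Bases of U(7,15) are all 7-element subsets of 15 elements.
Number of bases = C(15,7) = 6435.

6435


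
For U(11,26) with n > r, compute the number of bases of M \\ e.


Deleting e from U(11,26) gives U(11,25) since n > r.
Bases of U(11,25) = C(25,11) = 4457400.

4457400


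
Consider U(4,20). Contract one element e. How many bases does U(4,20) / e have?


Contracting e from U(4,20) gives U(3,19).
Bases of U(3,19) = C(19,3) = (19 * 18 * 17) / (1 * 2 * 3) = 969.

969


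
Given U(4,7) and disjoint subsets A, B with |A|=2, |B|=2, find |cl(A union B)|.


|A union B| = 2 + 2 = 4 (disjoint).
In U(4,7), cl(S) = S if |S| < 4, else cl(S) = E.
Since 4 >= 4, cl(A union B) = E.
|cl(A union B)| = 7.

7


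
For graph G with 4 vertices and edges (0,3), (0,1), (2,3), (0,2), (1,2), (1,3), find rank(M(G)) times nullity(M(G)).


r(M) = |V| - c = 4 - 1 = 3.
nullity = |E| - r(M) = 6 - 3 = 3.
Product = 3 * 3 = 9.

9


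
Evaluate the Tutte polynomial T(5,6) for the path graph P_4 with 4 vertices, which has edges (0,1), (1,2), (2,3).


A path on 4 vertices is a tree with 3 edges.
T(x,y) = x^(3) for any tree.
T(5,6) = 5^3 = 125.

125


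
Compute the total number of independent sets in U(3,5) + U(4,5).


For a direct sum, |I(M1+M2)| = |I(M1)| * |I(M2)|.
|I(U(3,5))| = sum C(5,k) for k=0..3 = 26.
|I(U(4,5))| = sum C(5,k) for k=0..4 = 31.
Total = 26 * 31 = 806.

806


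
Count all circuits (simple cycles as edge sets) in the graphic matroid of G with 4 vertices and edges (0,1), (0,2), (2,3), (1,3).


A circuit in a graphic matroid = edge set of a simple cycle.
G has 4 vertices and 4 edges.
Enumerating all minimal edge subsets forming cycles...
Total circuits found: 1.

1


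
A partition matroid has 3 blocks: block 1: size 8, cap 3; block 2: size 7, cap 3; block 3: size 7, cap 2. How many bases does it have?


A basis picks exactly ci elements from block i.
Number of bases = product of C(|Si|, ci).
= C(8,3) * C(7,3) * C(7,2)
= 56 * 35 * 21
= 41160.

41160


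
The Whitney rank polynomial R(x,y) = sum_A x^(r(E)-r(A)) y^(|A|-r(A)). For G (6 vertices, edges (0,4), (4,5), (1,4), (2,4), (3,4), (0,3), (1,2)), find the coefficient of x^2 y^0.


R(x,y) = sum over A in 2^E of x^(r(E)-r(A)) * y^(|A|-r(A)).
G has 6 vertices, 7 edges. r(E) = 5.
Enumerate all 2^7 = 128 subsets.
Count subsets with r(E)-r(A)=2 and |A|-r(A)=0: 33.

33


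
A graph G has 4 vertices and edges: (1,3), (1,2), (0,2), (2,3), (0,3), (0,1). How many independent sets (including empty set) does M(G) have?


An independent set in a graphic matroid is an acyclic edge subset.
G has 4 vertices and 6 edges.
Enumerate all 2^6 = 64 subsets, checking for acyclicity.
Total independent sets = 38.

38


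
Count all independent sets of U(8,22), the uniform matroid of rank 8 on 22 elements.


Independent sets of U(8,22) are all subsets of size <= 8.
Count = C(22,0) + C(22,1) + C(22,2) + C(22,3) + C(22,4) + C(22,5) + C(22,6) + C(22,7) + C(22,8)
     = 1 + 22 + 231 + 1540 + 7315 + 26334 + 74613 + 170544 + 319770
     = 600370.

600370


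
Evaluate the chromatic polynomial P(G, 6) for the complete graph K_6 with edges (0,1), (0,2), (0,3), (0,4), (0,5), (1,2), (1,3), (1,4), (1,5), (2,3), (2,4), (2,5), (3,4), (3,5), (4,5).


P(K_6, k) = k(k-1)(k-2)...(k-5).
P(6) = (6) * (5) * (4) * (3) * (2) * (1) = 720.

720


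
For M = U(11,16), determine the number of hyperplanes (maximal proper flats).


Hyperplanes of U(11,16) are flats of rank 10.
In a uniform matroid, these are exactly the (10)-element subsets.
Count = C(16,10) = 8008.

8008


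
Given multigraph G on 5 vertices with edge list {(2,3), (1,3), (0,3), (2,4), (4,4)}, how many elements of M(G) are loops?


In a graphic matroid, a loop is a self-loop edge (u,u) with rank 0.
Examining all 5 edges for self-loops...
Self-loops found: (4,4)
Number of loops = 1.

1


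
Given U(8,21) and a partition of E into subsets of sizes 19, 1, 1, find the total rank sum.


r(Ai) = min(|Ai|, 8) for each part.
Sum = min(19,8) + min(1,8) + min(1,8)
    = 8 + 1 + 1
    = 10.

10


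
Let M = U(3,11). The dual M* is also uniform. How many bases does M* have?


The dual of U(r,n) is U(n-r, n) = U(8,11).
Bases of U(8,11) are all (8)-element subsets.
|B(M*)| = C(11,8) = 165.

165


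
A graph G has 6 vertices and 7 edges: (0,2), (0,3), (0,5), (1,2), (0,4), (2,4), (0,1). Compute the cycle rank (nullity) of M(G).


Cycle rank (nullity) = |E| - r(M) = |E| - (|V| - c).
|E| = 7, |V| = 6, c = 1.
Nullity = 7 - (6 - 1) = 7 - 5 = 2.

2


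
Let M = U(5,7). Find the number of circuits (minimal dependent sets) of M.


In U(5,7), circuits are the (6)-element subsets.
Any set of 6 elements is dependent, and removing any one element gives
an independent set of size 5, so it is a minimal dependent set.
Number of circuits = (7 choose 6) = 7.

7


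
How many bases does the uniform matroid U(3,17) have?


Bases of U(3,17) are all 3-element subsets of the 17-element ground set.
Number of bases = C(17,3).
C(17,3) = 17! / (3! * 14!) = 680.

680


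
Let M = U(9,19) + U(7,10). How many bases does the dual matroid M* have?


(M1+M2)* = M1* + M2*.
M1* = U(10,19), bases: C(19,10) = 92378.
M2* = U(3,10), bases: C(10,3) = 120.
|B(M*)| = 92378 * 120 = 11085360.

11085360


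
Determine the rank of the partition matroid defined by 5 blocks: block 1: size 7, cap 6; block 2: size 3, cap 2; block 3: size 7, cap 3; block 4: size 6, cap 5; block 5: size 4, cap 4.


Rank of a partition matroid = sum of min(|Si|, ci) for each block.
= min(7,6) + min(3,2) + min(7,3) + min(6,5) + min(4,4)
= 6 + 2 + 3 + 5 + 4
= 20.

20


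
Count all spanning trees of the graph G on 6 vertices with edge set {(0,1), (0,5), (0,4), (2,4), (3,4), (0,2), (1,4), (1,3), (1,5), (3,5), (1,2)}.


By Kirchhoff's matrix tree theorem, the number of spanning trees equals
the determinant of any cofactor of the Laplacian matrix L.
G has 6 vertices and 11 edges.
Computing the (5 x 5) cofactor determinant gives 209.

209


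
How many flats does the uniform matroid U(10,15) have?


Flats of U(10,15): every subset of size < 10 is a flat, plus E itself.
Count = C(15,0) + C(15,1) + C(15,2) + C(15,3) + C(15,4) + C(15,5) + C(15,6) + C(15,7) + C(15,8) + C(15,9) + 1
     = 1 + 15 + 105 + 455 + 1365 + 3003 + 5005 + 6435 + 6435 + 5005 + 1
     = 27825.

27825


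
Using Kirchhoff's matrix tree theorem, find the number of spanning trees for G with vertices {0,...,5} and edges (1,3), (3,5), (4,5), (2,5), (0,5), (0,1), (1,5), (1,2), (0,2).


By Kirchhoff's matrix tree theorem, the number of spanning trees equals
the determinant of any cofactor of the Laplacian matrix L.
G has 6 vertices and 9 edges.
Computing the (5 x 5) cofactor determinant gives 40.

40


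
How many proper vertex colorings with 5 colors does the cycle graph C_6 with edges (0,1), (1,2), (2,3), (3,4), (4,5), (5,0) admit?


P(C_6, k) = (k-1)^6 + (-1)^6*(k-1).
P(5) = (4)^6 + 4
= 4096 + 4 = 4100.

4100


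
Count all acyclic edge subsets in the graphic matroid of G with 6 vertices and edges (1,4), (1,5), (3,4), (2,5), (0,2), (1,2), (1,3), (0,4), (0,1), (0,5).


An independent set in a graphic matroid is an acyclic edge subset.
G has 6 vertices and 10 edges.
Enumerate all 2^10 = 1024 subsets, checking for acyclicity.
Total independent sets = 436.

436


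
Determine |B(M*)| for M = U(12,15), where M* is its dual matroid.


The dual of U(r,n) is U(n-r, n) = U(3,15).
Bases of U(3,15) are all (3)-element subsets.
|B(M*)| = C(15,3) = (15 * 14 * 13) / (1 * 2 * 3) = 455.

455


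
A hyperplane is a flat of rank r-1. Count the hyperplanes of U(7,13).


Hyperplanes of U(7,13) are flats of rank 6.
In a uniform matroid, these are exactly the (6)-element subsets.
Count = (13 choose 6) = 1716.

1716


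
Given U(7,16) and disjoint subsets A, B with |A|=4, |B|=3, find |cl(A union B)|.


|A union B| = 4 + 3 = 7 (disjoint).
In U(7,16), cl(S) = S if |S| < 7, else cl(S) = E.
Since 7 >= 7, cl(A union B) = E.
|cl(A union B)| = 16.

16


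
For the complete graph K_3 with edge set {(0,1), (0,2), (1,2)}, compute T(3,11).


T(K_3; x,y) = x^2 + x + y.
T(3,11) = 9 + 3 + 11 = 23.

23


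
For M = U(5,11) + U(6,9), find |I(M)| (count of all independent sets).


For a direct sum, |I(M1+M2)| = |I(M1)| * |I(M2)|.
|I(U(5,11))| = sum C(11,k) for k=0..5 = 1024.
|I(U(6,9))| = sum C(9,k) for k=0..6 = 466.
Total = 1024 * 466 = 477184.

477184


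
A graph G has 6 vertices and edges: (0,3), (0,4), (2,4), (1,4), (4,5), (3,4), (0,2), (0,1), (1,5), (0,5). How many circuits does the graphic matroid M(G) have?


A circuit in a graphic matroid = edge set of a simple cycle.
G has 6 vertices and 10 edges.
Enumerating all minimal edge subsets forming cycles...
Total circuits found: 18.

18


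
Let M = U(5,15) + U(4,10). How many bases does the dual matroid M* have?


(M1+M2)* = M1* + M2*.
M1* = U(10,15), bases: C(15,10) = 3003.
M2* = U(6,10), bases: C(10,6) = 210.
|B(M*)| = 3003 * 210 = 630630.

630630


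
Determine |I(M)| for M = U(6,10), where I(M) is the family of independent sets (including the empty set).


Independent sets of U(6,10) are all subsets of size <= 6.
Count = C(10,0) + C(10,1) + C(10,2) + C(10,3) + C(10,4) + C(10,5) + C(10,6)
     = 1 + 10 + 45 + 120 + 210 + 252 + 210
     = 848.

848


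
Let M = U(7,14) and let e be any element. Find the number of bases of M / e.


Contracting e from U(7,14) gives U(6,13).
Bases of U(6,13) = C(13,6) = 1716.

1716


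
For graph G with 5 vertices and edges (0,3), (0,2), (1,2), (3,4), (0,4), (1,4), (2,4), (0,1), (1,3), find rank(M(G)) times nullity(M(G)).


r(M) = |V| - c = 5 - 1 = 4.
nullity = |E| - r(M) = 9 - 4 = 5.
Product = 4 * 5 = 20.

20


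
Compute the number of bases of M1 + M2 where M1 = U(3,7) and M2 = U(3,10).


Bases of a direct sum M1 + M2: |B| = |B(M1)| * |B(M2)|.
|B(U(3,7))| = C(7,3) = 35.
|B(U(3,10))| = C(10,3) = 120.
Total bases = 35 * 120 = 4200.

4200


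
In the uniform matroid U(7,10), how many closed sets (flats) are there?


Flats of U(7,10): every subset of size < 7 is a flat, plus E itself.
Count = C(10,0) + C(10,1) + C(10,2) + C(10,3) + C(10,4) + C(10,5) + C(10,6) + 1
     = 1 + 10 + 45 + 120 + 210 + 252 + 210 + 1
     = 849.

849


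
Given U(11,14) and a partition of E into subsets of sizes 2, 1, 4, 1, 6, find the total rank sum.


r(Ai) = min(|Ai|, 11) for each part.
Sum = min(2,11) + min(1,11) + min(4,11) + min(1,11) + min(6,11)
    = 2 + 1 + 4 + 1 + 6
    = 14.

14


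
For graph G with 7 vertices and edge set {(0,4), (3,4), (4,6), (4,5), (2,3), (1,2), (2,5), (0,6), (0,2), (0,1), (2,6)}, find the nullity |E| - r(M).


Cycle rank (nullity) = |E| - r(M) = |E| - (|V| - c).
|E| = 11, |V| = 7, c = 1.
Nullity = 11 - (7 - 1) = 11 - 6 = 5.

5


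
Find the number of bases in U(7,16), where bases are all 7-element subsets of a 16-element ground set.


Bases of U(7,16) are all 7-element subsets of the 16-element ground set.
Number of bases = C(16,7).
C(16,7) = 11440.

11440


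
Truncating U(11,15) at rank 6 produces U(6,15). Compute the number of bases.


Truncating U(11,15) to rank 6 gives U(6,15).
Bases of U(6,15) are all 6-element subsets of 15 elements.
Number of bases = C(15,6) = 5005.

5005


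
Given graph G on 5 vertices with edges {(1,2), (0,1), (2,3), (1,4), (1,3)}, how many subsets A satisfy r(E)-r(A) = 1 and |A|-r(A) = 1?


R(x,y) = sum over A in 2^E of x^(r(E)-r(A)) * y^(|A|-r(A)).
G has 5 vertices, 5 edges. r(E) = 4.
Enumerate all 2^5 = 32 subsets.
Count subsets with r(E)-r(A)=1 and |A|-r(A)=1: 2.

2


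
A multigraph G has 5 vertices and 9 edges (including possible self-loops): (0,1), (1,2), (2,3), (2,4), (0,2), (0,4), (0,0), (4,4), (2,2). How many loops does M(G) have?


In a graphic matroid, a loop is a self-loop edge (u,u) with rank 0.
Examining all 9 edges for self-loops...
Self-loops found: (0,0), (4,4), (2,2)
Number of loops = 3.

3


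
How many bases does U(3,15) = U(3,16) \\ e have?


Deleting e from U(3,16) gives U(3,15) since n > r.
Bases of U(3,15) = (15 choose 3) = 455.

455


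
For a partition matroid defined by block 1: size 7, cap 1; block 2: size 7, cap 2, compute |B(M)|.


A basis picks exactly ci elements from block i.
Number of bases = product of C(|Si|, ci).
= C(7,1) * C(7,2)
= 7 * 21
= 147.

147


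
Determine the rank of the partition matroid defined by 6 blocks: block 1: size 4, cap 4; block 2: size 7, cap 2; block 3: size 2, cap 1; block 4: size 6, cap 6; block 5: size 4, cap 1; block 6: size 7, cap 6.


Rank of a partition matroid = sum of min(|Si|, ci) for each block.
= min(4,4) + min(7,2) + min(2,1) + min(6,6) + min(4,1) + min(7,6)
= 4 + 2 + 1 + 6 + 1 + 6
= 20.

20


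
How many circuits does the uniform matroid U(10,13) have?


In U(10,13), circuits are the (11)-element subsets.
Any set of 11 elements is dependent, and removing any one element gives
an independent set of size 10, so it is a minimal dependent set.
Number of circuits = C(13,11) = 13! / (11! * 2!) = 78.

78


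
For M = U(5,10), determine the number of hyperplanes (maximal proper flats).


Hyperplanes of U(5,10) are flats of rank 4.
In a uniform matroid, these are exactly the (4)-element subsets.
Count = C(10,4) = (10 * 9 * 8 * 7) / (1 * 2 * 3 * 4) = 210.

210


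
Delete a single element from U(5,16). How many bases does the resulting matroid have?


Deleting e from U(5,16) gives U(5,15) since n > r.
Bases of U(5,15) = (15 choose 5) = 3003.

3003


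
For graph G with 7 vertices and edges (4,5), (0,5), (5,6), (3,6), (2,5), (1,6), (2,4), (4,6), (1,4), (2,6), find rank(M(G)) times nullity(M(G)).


r(M) = |V| - c = 7 - 1 = 6.
nullity = |E| - r(M) = 10 - 6 = 4.
Product = 6 * 4 = 24.

24


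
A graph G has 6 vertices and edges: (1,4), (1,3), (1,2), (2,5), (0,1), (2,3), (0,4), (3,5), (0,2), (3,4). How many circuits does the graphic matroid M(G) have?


A circuit in a graphic matroid = edge set of a simple cycle.
G has 6 vertices and 10 edges.
Enumerating all minimal edge subsets forming cycles...
Total circuits found: 21.

21


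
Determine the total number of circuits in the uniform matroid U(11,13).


In U(11,13), circuits are the (12)-element subsets.
Any set of 12 elements is dependent, and removing any one element gives
an independent set of size 11, so it is a minimal dependent set.
Number of circuits = C(13,12) = 13! / (12! * 1!) = 13.

13


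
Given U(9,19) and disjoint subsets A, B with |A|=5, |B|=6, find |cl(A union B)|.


|A union B| = 5 + 6 = 11 (disjoint).
In U(9,19), cl(S) = S if |S| < 9, else cl(S) = E.
Since 11 >= 9, cl(A union B) = E.
|cl(A union B)| = 19.

19


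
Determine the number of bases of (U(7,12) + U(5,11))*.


(M1+M2)* = M1* + M2*.
M1* = U(5,12), bases: C(12,5) = 792.
M2* = U(6,11), bases: C(11,6) = 462.
|B(M*)| = 792 * 462 = 365904.

365904


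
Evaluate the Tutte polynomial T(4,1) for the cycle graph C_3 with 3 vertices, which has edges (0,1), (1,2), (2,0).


T(C_3; x,y) = x + x^2 + ... + x^(2) + y.
T(4,1) = 4^1 + 4^2 + 1
= 4 + 16 + 1
= 21.

21


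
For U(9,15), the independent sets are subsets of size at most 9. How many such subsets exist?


Independent sets of U(9,15) are all subsets of size <= 9.
Count = C(15,0) + C(15,1) + C(15,2) + C(15,3) + C(15,4) + C(15,5) + C(15,6) + C(15,7) + C(15,8) + C(15,9)
     = 1 + 15 + 105 + 455 + 1365 + 3003 + 5005 + 6435 + 6435 + 5005
     = 27824.

27824


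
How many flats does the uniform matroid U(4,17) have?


Flats of U(4,17): every subset of size < 4 is a flat, plus E itself.
Count = (17 choose 0) + (17 choose 1) + (17 choose 2) + (17 choose 3) + 1
     = 1 + 17 + 136 + 680 + 1
     = 835.

835


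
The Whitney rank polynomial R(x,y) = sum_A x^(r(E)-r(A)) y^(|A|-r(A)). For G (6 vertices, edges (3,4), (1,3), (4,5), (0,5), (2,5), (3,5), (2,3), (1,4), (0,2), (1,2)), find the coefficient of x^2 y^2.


R(x,y) = sum over A in 2^E of x^(r(E)-r(A)) * y^(|A|-r(A)).
G has 6 vertices, 10 edges. r(E) = 5.
Enumerate all 2^10 = 1024 subsets.
Count subsets with r(E)-r(A)=2 and |A|-r(A)=2: 5.

5


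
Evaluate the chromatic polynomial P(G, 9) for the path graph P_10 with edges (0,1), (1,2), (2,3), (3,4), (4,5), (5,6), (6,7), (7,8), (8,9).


P(P_10, k) = k * (k-1)^(9).
P(9) = 9 * 8^9 = 9 * 134217728 = 1207959552.

1207959552


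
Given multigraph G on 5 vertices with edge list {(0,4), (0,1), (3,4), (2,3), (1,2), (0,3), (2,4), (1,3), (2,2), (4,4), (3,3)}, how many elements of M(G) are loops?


In a graphic matroid, a loop is a self-loop edge (u,u) with rank 0.
Examining all 11 edges for self-loops...
Self-loops found: (2,2), (4,4), (3,3)
Number of loops = 3.

3


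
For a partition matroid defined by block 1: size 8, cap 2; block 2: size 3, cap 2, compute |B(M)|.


A basis picks exactly ci elements from block i.
Number of bases = product of C(|Si|, ci).
= C(8,2) * C(3,2)
= 28 * 3
= 84.

84


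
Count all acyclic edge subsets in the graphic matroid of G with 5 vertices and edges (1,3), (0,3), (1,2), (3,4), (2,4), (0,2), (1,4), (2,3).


An independent set in a graphic matroid is an acyclic edge subset.
G has 5 vertices and 8 edges.
Enumerate all 2^8 = 256 subsets, checking for acyclicity.
Total independent sets = 128.

128


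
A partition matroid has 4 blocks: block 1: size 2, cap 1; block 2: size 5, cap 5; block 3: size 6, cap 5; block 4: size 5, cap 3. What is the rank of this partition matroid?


Rank of a partition matroid = sum of min(|Si|, ci) for each block.
= min(2,1) + min(5,5) + min(6,5) + min(5,3)
= 1 + 5 + 5 + 3
= 14.

14


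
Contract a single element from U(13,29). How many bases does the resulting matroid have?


Contracting e from U(13,29) gives U(12,28).
Bases of U(12,28) = C(28,12) = 30421755.

30421755


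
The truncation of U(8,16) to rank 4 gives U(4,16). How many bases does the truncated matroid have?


Truncating U(8,16) to rank 4 gives U(4,16).
Bases of U(4,16) are all 4-element subsets of 16 elements.
Number of bases = (16 choose 4) = 1820.

1820


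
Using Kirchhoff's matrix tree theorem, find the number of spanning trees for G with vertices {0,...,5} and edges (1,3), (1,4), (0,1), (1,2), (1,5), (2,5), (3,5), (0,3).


By Kirchhoff's matrix tree theorem, the number of spanning trees equals
the determinant of any cofactor of the Laplacian matrix L.
G has 6 vertices and 8 edges.
Computing the (5 x 5) cofactor determinant gives 21.

21


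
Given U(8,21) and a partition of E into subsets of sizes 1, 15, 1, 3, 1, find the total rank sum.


r(Ai) = min(|Ai|, 8) for each part.
Sum = min(1,8) + min(15,8) + min(1,8) + min(3,8) + min(1,8)
    = 1 + 8 + 1 + 3 + 1
    = 14.

14


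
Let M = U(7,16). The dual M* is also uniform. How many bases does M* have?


The dual of U(r,n) is U(n-r, n) = U(9,16).
Bases of U(9,16) are all (9)-element subsets.
|B(M*)| = C(16,9) = 16! / (9! * 7!) = 11440.

11440


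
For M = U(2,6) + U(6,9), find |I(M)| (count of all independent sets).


For a direct sum, |I(M1+M2)| = |I(M1)| * |I(M2)|.
|I(U(2,6))| = sum C(6,k) for k=0..2 = 22.
|I(U(6,9))| = sum C(9,k) for k=0..6 = 466.
Total = 22 * 466 = 10252.

10252


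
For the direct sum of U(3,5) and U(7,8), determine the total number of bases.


Bases of a direct sum M1 + M2: |B| = |B(M1)| * |B(M2)|.
|B(U(3,5))| = C(5,3) = 10.
|B(U(7,8))| = C(8,7) = 8.
Total bases = 10 * 8 = 80.

80


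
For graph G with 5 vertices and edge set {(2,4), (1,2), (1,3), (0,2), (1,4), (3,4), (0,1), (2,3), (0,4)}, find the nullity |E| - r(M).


Cycle rank (nullity) = |E| - r(M) = |E| - (|V| - c).
|E| = 9, |V| = 5, c = 1.
Nullity = 9 - (5 - 1) = 9 - 4 = 5.

5


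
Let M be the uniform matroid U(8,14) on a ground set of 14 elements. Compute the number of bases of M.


Bases of U(8,14) are all 8-element subsets of the 14-element ground set.
Number of bases = C(14,8).
C(14,8) = 3003.

3003


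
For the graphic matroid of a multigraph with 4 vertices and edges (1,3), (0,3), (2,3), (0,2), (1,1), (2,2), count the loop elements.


In a graphic matroid, a loop is a self-loop edge (u,u) with rank 0.
Examining all 6 edges for self-loops...
Self-loops found: (1,1), (2,2)
Number of loops = 2.

2


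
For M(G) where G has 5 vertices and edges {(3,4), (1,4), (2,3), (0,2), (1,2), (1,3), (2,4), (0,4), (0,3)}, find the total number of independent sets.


An independent set in a graphic matroid is an acyclic edge subset.
G has 5 vertices and 9 edges.
Enumerate all 2^9 = 512 subsets, checking for acyclicity.
Total independent sets = 198.

198


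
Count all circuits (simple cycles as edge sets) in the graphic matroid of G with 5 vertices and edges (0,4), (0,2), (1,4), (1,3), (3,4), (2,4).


A circuit in a graphic matroid = edge set of a simple cycle.
G has 5 vertices and 6 edges.
Enumerating all minimal edge subsets forming cycles...
Total circuits found: 2.

2


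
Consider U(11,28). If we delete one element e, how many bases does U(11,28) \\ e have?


Deleting e from U(11,28) gives U(11,27) since n > r.
Bases of U(11,27) = C(27,11) = 27! / (11! * 16!) = 13037895.

13037895
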